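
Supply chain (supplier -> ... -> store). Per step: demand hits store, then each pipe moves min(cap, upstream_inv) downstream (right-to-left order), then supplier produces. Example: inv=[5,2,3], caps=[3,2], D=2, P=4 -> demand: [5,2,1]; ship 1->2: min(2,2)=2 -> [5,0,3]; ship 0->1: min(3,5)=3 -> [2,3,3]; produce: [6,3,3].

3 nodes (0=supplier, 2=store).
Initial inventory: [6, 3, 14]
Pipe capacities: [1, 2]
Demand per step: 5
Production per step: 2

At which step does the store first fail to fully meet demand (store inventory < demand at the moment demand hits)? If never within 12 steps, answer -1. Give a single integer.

Step 1: demand=5,sold=5 ship[1->2]=2 ship[0->1]=1 prod=2 -> [7 2 11]
Step 2: demand=5,sold=5 ship[1->2]=2 ship[0->1]=1 prod=2 -> [8 1 8]
Step 3: demand=5,sold=5 ship[1->2]=1 ship[0->1]=1 prod=2 -> [9 1 4]
Step 4: demand=5,sold=4 ship[1->2]=1 ship[0->1]=1 prod=2 -> [10 1 1]
Step 5: demand=5,sold=1 ship[1->2]=1 ship[0->1]=1 prod=2 -> [11 1 1]
Step 6: demand=5,sold=1 ship[1->2]=1 ship[0->1]=1 prod=2 -> [12 1 1]
Step 7: demand=5,sold=1 ship[1->2]=1 ship[0->1]=1 prod=2 -> [13 1 1]
Step 8: demand=5,sold=1 ship[1->2]=1 ship[0->1]=1 prod=2 -> [14 1 1]
Step 9: demand=5,sold=1 ship[1->2]=1 ship[0->1]=1 prod=2 -> [15 1 1]
Step 10: demand=5,sold=1 ship[1->2]=1 ship[0->1]=1 prod=2 -> [16 1 1]
Step 11: demand=5,sold=1 ship[1->2]=1 ship[0->1]=1 prod=2 -> [17 1 1]
Step 12: demand=5,sold=1 ship[1->2]=1 ship[0->1]=1 prod=2 -> [18 1 1]
First stockout at step 4

4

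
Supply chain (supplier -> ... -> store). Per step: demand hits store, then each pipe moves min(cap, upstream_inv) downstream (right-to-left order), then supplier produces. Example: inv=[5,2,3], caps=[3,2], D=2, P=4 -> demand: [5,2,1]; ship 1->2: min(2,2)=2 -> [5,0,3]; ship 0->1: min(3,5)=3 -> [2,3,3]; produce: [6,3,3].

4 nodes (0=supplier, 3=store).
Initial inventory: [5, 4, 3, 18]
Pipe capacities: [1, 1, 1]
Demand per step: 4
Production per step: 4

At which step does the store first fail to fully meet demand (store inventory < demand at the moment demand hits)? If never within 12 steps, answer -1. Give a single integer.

Step 1: demand=4,sold=4 ship[2->3]=1 ship[1->2]=1 ship[0->1]=1 prod=4 -> [8 4 3 15]
Step 2: demand=4,sold=4 ship[2->3]=1 ship[1->2]=1 ship[0->1]=1 prod=4 -> [11 4 3 12]
Step 3: demand=4,sold=4 ship[2->3]=1 ship[1->2]=1 ship[0->1]=1 prod=4 -> [14 4 3 9]
Step 4: demand=4,sold=4 ship[2->3]=1 ship[1->2]=1 ship[0->1]=1 prod=4 -> [17 4 3 6]
Step 5: demand=4,sold=4 ship[2->3]=1 ship[1->2]=1 ship[0->1]=1 prod=4 -> [20 4 3 3]
Step 6: demand=4,sold=3 ship[2->3]=1 ship[1->2]=1 ship[0->1]=1 prod=4 -> [23 4 3 1]
Step 7: demand=4,sold=1 ship[2->3]=1 ship[1->2]=1 ship[0->1]=1 prod=4 -> [26 4 3 1]
Step 8: demand=4,sold=1 ship[2->3]=1 ship[1->2]=1 ship[0->1]=1 prod=4 -> [29 4 3 1]
Step 9: demand=4,sold=1 ship[2->3]=1 ship[1->2]=1 ship[0->1]=1 prod=4 -> [32 4 3 1]
Step 10: demand=4,sold=1 ship[2->3]=1 ship[1->2]=1 ship[0->1]=1 prod=4 -> [35 4 3 1]
Step 11: demand=4,sold=1 ship[2->3]=1 ship[1->2]=1 ship[0->1]=1 prod=4 -> [38 4 3 1]
Step 12: demand=4,sold=1 ship[2->3]=1 ship[1->2]=1 ship[0->1]=1 prod=4 -> [41 4 3 1]
First stockout at step 6

6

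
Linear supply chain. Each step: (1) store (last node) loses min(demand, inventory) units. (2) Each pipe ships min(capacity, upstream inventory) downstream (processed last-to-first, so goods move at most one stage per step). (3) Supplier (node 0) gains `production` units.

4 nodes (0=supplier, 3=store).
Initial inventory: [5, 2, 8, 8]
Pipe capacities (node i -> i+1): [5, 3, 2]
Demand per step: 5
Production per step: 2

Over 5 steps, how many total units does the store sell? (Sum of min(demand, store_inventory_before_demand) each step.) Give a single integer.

Answer: 16

Derivation:
Step 1: sold=5 (running total=5) -> [2 5 8 5]
Step 2: sold=5 (running total=10) -> [2 4 9 2]
Step 3: sold=2 (running total=12) -> [2 3 10 2]
Step 4: sold=2 (running total=14) -> [2 2 11 2]
Step 5: sold=2 (running total=16) -> [2 2 11 2]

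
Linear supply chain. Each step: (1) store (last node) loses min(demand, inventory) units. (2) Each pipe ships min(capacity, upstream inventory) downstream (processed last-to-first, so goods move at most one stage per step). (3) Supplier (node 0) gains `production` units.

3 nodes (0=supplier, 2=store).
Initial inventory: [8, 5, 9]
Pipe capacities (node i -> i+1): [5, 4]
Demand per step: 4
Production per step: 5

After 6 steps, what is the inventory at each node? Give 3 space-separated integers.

Step 1: demand=4,sold=4 ship[1->2]=4 ship[0->1]=5 prod=5 -> inv=[8 6 9]
Step 2: demand=4,sold=4 ship[1->2]=4 ship[0->1]=5 prod=5 -> inv=[8 7 9]
Step 3: demand=4,sold=4 ship[1->2]=4 ship[0->1]=5 prod=5 -> inv=[8 8 9]
Step 4: demand=4,sold=4 ship[1->2]=4 ship[0->1]=5 prod=5 -> inv=[8 9 9]
Step 5: demand=4,sold=4 ship[1->2]=4 ship[0->1]=5 prod=5 -> inv=[8 10 9]
Step 6: demand=4,sold=4 ship[1->2]=4 ship[0->1]=5 prod=5 -> inv=[8 11 9]

8 11 9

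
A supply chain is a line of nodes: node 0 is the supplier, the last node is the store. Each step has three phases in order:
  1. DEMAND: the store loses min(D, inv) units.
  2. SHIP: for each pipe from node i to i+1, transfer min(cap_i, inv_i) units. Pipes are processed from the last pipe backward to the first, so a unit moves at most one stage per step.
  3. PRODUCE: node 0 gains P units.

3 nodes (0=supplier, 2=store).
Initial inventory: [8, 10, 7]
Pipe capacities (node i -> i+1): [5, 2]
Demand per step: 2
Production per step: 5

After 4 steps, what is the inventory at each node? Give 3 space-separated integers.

Step 1: demand=2,sold=2 ship[1->2]=2 ship[0->1]=5 prod=5 -> inv=[8 13 7]
Step 2: demand=2,sold=2 ship[1->2]=2 ship[0->1]=5 prod=5 -> inv=[8 16 7]
Step 3: demand=2,sold=2 ship[1->2]=2 ship[0->1]=5 prod=5 -> inv=[8 19 7]
Step 4: demand=2,sold=2 ship[1->2]=2 ship[0->1]=5 prod=5 -> inv=[8 22 7]

8 22 7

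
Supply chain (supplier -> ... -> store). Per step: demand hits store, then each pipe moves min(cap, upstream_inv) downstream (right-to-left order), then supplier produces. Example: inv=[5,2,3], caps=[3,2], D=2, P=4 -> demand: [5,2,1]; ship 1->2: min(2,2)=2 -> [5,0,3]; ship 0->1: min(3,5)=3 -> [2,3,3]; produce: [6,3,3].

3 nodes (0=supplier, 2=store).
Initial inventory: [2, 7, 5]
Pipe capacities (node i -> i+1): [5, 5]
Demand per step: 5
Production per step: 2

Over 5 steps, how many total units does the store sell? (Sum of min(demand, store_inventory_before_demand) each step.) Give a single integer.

Step 1: sold=5 (running total=5) -> [2 4 5]
Step 2: sold=5 (running total=10) -> [2 2 4]
Step 3: sold=4 (running total=14) -> [2 2 2]
Step 4: sold=2 (running total=16) -> [2 2 2]
Step 5: sold=2 (running total=18) -> [2 2 2]

Answer: 18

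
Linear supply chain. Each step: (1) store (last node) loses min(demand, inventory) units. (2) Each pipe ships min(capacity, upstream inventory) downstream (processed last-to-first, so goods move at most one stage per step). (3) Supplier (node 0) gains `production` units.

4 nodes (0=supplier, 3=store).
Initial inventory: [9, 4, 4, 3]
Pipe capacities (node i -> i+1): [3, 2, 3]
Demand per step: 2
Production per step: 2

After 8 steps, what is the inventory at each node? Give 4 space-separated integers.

Step 1: demand=2,sold=2 ship[2->3]=3 ship[1->2]=2 ship[0->1]=3 prod=2 -> inv=[8 5 3 4]
Step 2: demand=2,sold=2 ship[2->3]=3 ship[1->2]=2 ship[0->1]=3 prod=2 -> inv=[7 6 2 5]
Step 3: demand=2,sold=2 ship[2->3]=2 ship[1->2]=2 ship[0->1]=3 prod=2 -> inv=[6 7 2 5]
Step 4: demand=2,sold=2 ship[2->3]=2 ship[1->2]=2 ship[0->1]=3 prod=2 -> inv=[5 8 2 5]
Step 5: demand=2,sold=2 ship[2->3]=2 ship[1->2]=2 ship[0->1]=3 prod=2 -> inv=[4 9 2 5]
Step 6: demand=2,sold=2 ship[2->3]=2 ship[1->2]=2 ship[0->1]=3 prod=2 -> inv=[3 10 2 5]
Step 7: demand=2,sold=2 ship[2->3]=2 ship[1->2]=2 ship[0->1]=3 prod=2 -> inv=[2 11 2 5]
Step 8: demand=2,sold=2 ship[2->3]=2 ship[1->2]=2 ship[0->1]=2 prod=2 -> inv=[2 11 2 5]

2 11 2 5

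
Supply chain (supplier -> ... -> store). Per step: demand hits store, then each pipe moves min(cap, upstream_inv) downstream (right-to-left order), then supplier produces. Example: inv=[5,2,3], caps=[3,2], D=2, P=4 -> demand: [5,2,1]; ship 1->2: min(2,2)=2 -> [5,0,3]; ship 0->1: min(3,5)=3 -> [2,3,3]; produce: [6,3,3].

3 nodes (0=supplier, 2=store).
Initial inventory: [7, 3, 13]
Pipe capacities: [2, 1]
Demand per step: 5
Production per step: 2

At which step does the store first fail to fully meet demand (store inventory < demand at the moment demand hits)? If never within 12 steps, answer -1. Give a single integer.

Step 1: demand=5,sold=5 ship[1->2]=1 ship[0->1]=2 prod=2 -> [7 4 9]
Step 2: demand=5,sold=5 ship[1->2]=1 ship[0->1]=2 prod=2 -> [7 5 5]
Step 3: demand=5,sold=5 ship[1->2]=1 ship[0->1]=2 prod=2 -> [7 6 1]
Step 4: demand=5,sold=1 ship[1->2]=1 ship[0->1]=2 prod=2 -> [7 7 1]
Step 5: demand=5,sold=1 ship[1->2]=1 ship[0->1]=2 prod=2 -> [7 8 1]
Step 6: demand=5,sold=1 ship[1->2]=1 ship[0->1]=2 prod=2 -> [7 9 1]
Step 7: demand=5,sold=1 ship[1->2]=1 ship[0->1]=2 prod=2 -> [7 10 1]
Step 8: demand=5,sold=1 ship[1->2]=1 ship[0->1]=2 prod=2 -> [7 11 1]
Step 9: demand=5,sold=1 ship[1->2]=1 ship[0->1]=2 prod=2 -> [7 12 1]
Step 10: demand=5,sold=1 ship[1->2]=1 ship[0->1]=2 prod=2 -> [7 13 1]
Step 11: demand=5,sold=1 ship[1->2]=1 ship[0->1]=2 prod=2 -> [7 14 1]
Step 12: demand=5,sold=1 ship[1->2]=1 ship[0->1]=2 prod=2 -> [7 15 1]
First stockout at step 4

4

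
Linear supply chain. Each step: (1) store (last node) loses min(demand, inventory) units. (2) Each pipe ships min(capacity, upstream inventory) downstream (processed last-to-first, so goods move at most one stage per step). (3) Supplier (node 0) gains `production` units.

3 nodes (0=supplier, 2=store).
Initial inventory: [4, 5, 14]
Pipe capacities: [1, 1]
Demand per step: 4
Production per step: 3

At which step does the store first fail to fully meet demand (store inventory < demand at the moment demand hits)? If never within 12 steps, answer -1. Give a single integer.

Step 1: demand=4,sold=4 ship[1->2]=1 ship[0->1]=1 prod=3 -> [6 5 11]
Step 2: demand=4,sold=4 ship[1->2]=1 ship[0->1]=1 prod=3 -> [8 5 8]
Step 3: demand=4,sold=4 ship[1->2]=1 ship[0->1]=1 prod=3 -> [10 5 5]
Step 4: demand=4,sold=4 ship[1->2]=1 ship[0->1]=1 prod=3 -> [12 5 2]
Step 5: demand=4,sold=2 ship[1->2]=1 ship[0->1]=1 prod=3 -> [14 5 1]
Step 6: demand=4,sold=1 ship[1->2]=1 ship[0->1]=1 prod=3 -> [16 5 1]
Step 7: demand=4,sold=1 ship[1->2]=1 ship[0->1]=1 prod=3 -> [18 5 1]
Step 8: demand=4,sold=1 ship[1->2]=1 ship[0->1]=1 prod=3 -> [20 5 1]
Step 9: demand=4,sold=1 ship[1->2]=1 ship[0->1]=1 prod=3 -> [22 5 1]
Step 10: demand=4,sold=1 ship[1->2]=1 ship[0->1]=1 prod=3 -> [24 5 1]
Step 11: demand=4,sold=1 ship[1->2]=1 ship[0->1]=1 prod=3 -> [26 5 1]
Step 12: demand=4,sold=1 ship[1->2]=1 ship[0->1]=1 prod=3 -> [28 5 1]
First stockout at step 5

5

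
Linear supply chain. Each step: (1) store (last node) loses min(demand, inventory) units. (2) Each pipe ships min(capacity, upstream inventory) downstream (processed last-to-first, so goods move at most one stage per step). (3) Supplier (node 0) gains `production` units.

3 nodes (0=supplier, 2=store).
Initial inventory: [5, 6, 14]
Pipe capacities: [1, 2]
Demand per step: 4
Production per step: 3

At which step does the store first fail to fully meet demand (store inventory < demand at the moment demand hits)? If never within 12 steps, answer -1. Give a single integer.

Step 1: demand=4,sold=4 ship[1->2]=2 ship[0->1]=1 prod=3 -> [7 5 12]
Step 2: demand=4,sold=4 ship[1->2]=2 ship[0->1]=1 prod=3 -> [9 4 10]
Step 3: demand=4,sold=4 ship[1->2]=2 ship[0->1]=1 prod=3 -> [11 3 8]
Step 4: demand=4,sold=4 ship[1->2]=2 ship[0->1]=1 prod=3 -> [13 2 6]
Step 5: demand=4,sold=4 ship[1->2]=2 ship[0->1]=1 prod=3 -> [15 1 4]
Step 6: demand=4,sold=4 ship[1->2]=1 ship[0->1]=1 prod=3 -> [17 1 1]
Step 7: demand=4,sold=1 ship[1->2]=1 ship[0->1]=1 prod=3 -> [19 1 1]
Step 8: demand=4,sold=1 ship[1->2]=1 ship[0->1]=1 prod=3 -> [21 1 1]
Step 9: demand=4,sold=1 ship[1->2]=1 ship[0->1]=1 prod=3 -> [23 1 1]
Step 10: demand=4,sold=1 ship[1->2]=1 ship[0->1]=1 prod=3 -> [25 1 1]
Step 11: demand=4,sold=1 ship[1->2]=1 ship[0->1]=1 prod=3 -> [27 1 1]
Step 12: demand=4,sold=1 ship[1->2]=1 ship[0->1]=1 prod=3 -> [29 1 1]
First stockout at step 7

7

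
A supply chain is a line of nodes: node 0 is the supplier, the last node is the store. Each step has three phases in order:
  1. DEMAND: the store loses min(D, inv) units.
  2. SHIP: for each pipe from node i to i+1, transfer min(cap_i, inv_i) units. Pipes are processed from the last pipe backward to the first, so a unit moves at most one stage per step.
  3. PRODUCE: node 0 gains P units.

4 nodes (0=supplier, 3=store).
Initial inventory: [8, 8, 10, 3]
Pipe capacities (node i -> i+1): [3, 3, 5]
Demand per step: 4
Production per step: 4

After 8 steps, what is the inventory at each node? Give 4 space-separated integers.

Step 1: demand=4,sold=3 ship[2->3]=5 ship[1->2]=3 ship[0->1]=3 prod=4 -> inv=[9 8 8 5]
Step 2: demand=4,sold=4 ship[2->3]=5 ship[1->2]=3 ship[0->1]=3 prod=4 -> inv=[10 8 6 6]
Step 3: demand=4,sold=4 ship[2->3]=5 ship[1->2]=3 ship[0->1]=3 prod=4 -> inv=[11 8 4 7]
Step 4: demand=4,sold=4 ship[2->3]=4 ship[1->2]=3 ship[0->1]=3 prod=4 -> inv=[12 8 3 7]
Step 5: demand=4,sold=4 ship[2->3]=3 ship[1->2]=3 ship[0->1]=3 prod=4 -> inv=[13 8 3 6]
Step 6: demand=4,sold=4 ship[2->3]=3 ship[1->2]=3 ship[0->1]=3 prod=4 -> inv=[14 8 3 5]
Step 7: demand=4,sold=4 ship[2->3]=3 ship[1->2]=3 ship[0->1]=3 prod=4 -> inv=[15 8 3 4]
Step 8: demand=4,sold=4 ship[2->3]=3 ship[1->2]=3 ship[0->1]=3 prod=4 -> inv=[16 8 3 3]

16 8 3 3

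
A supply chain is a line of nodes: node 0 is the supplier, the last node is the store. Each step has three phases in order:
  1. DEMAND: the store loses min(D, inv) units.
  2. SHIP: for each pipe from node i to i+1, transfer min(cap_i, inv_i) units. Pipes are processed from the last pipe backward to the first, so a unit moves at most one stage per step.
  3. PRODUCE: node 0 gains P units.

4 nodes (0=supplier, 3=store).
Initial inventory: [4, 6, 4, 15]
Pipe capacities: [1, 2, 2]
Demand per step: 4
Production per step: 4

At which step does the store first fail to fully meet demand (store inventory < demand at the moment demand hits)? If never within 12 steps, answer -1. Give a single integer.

Step 1: demand=4,sold=4 ship[2->3]=2 ship[1->2]=2 ship[0->1]=1 prod=4 -> [7 5 4 13]
Step 2: demand=4,sold=4 ship[2->3]=2 ship[1->2]=2 ship[0->1]=1 prod=4 -> [10 4 4 11]
Step 3: demand=4,sold=4 ship[2->3]=2 ship[1->2]=2 ship[0->1]=1 prod=4 -> [13 3 4 9]
Step 4: demand=4,sold=4 ship[2->3]=2 ship[1->2]=2 ship[0->1]=1 prod=4 -> [16 2 4 7]
Step 5: demand=4,sold=4 ship[2->3]=2 ship[1->2]=2 ship[0->1]=1 prod=4 -> [19 1 4 5]
Step 6: demand=4,sold=4 ship[2->3]=2 ship[1->2]=1 ship[0->1]=1 prod=4 -> [22 1 3 3]
Step 7: demand=4,sold=3 ship[2->3]=2 ship[1->2]=1 ship[0->1]=1 prod=4 -> [25 1 2 2]
Step 8: demand=4,sold=2 ship[2->3]=2 ship[1->2]=1 ship[0->1]=1 prod=4 -> [28 1 1 2]
Step 9: demand=4,sold=2 ship[2->3]=1 ship[1->2]=1 ship[0->1]=1 prod=4 -> [31 1 1 1]
Step 10: demand=4,sold=1 ship[2->3]=1 ship[1->2]=1 ship[0->1]=1 prod=4 -> [34 1 1 1]
Step 11: demand=4,sold=1 ship[2->3]=1 ship[1->2]=1 ship[0->1]=1 prod=4 -> [37 1 1 1]
Step 12: demand=4,sold=1 ship[2->3]=1 ship[1->2]=1 ship[0->1]=1 prod=4 -> [40 1 1 1]
First stockout at step 7

7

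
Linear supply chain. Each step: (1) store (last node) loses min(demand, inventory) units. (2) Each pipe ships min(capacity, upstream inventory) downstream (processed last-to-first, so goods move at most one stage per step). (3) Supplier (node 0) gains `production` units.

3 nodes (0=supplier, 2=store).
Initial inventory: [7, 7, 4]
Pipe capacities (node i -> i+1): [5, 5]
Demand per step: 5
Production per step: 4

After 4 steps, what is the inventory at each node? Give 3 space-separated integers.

Step 1: demand=5,sold=4 ship[1->2]=5 ship[0->1]=5 prod=4 -> inv=[6 7 5]
Step 2: demand=5,sold=5 ship[1->2]=5 ship[0->1]=5 prod=4 -> inv=[5 7 5]
Step 3: demand=5,sold=5 ship[1->2]=5 ship[0->1]=5 prod=4 -> inv=[4 7 5]
Step 4: demand=5,sold=5 ship[1->2]=5 ship[0->1]=4 prod=4 -> inv=[4 6 5]

4 6 5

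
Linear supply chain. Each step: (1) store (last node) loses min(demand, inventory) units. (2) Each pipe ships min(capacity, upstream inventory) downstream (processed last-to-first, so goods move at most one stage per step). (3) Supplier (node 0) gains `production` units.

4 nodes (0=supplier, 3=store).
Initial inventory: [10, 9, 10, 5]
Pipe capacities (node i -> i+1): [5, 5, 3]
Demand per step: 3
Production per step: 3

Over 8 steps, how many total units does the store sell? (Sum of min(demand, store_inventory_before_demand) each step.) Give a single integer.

Answer: 24

Derivation:
Step 1: sold=3 (running total=3) -> [8 9 12 5]
Step 2: sold=3 (running total=6) -> [6 9 14 5]
Step 3: sold=3 (running total=9) -> [4 9 16 5]
Step 4: sold=3 (running total=12) -> [3 8 18 5]
Step 5: sold=3 (running total=15) -> [3 6 20 5]
Step 6: sold=3 (running total=18) -> [3 4 22 5]
Step 7: sold=3 (running total=21) -> [3 3 23 5]
Step 8: sold=3 (running total=24) -> [3 3 23 5]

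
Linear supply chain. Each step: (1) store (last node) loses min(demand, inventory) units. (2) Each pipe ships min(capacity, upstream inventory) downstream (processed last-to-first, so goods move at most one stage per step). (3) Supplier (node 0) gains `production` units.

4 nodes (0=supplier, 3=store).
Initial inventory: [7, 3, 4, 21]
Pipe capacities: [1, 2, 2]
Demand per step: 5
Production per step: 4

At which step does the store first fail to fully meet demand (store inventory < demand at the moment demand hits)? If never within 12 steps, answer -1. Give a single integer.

Step 1: demand=5,sold=5 ship[2->3]=2 ship[1->2]=2 ship[0->1]=1 prod=4 -> [10 2 4 18]
Step 2: demand=5,sold=5 ship[2->3]=2 ship[1->2]=2 ship[0->1]=1 prod=4 -> [13 1 4 15]
Step 3: demand=5,sold=5 ship[2->3]=2 ship[1->2]=1 ship[0->1]=1 prod=4 -> [16 1 3 12]
Step 4: demand=5,sold=5 ship[2->3]=2 ship[1->2]=1 ship[0->1]=1 prod=4 -> [19 1 2 9]
Step 5: demand=5,sold=5 ship[2->3]=2 ship[1->2]=1 ship[0->1]=1 prod=4 -> [22 1 1 6]
Step 6: demand=5,sold=5 ship[2->3]=1 ship[1->2]=1 ship[0->1]=1 prod=4 -> [25 1 1 2]
Step 7: demand=5,sold=2 ship[2->3]=1 ship[1->2]=1 ship[0->1]=1 prod=4 -> [28 1 1 1]
Step 8: demand=5,sold=1 ship[2->3]=1 ship[1->2]=1 ship[0->1]=1 prod=4 -> [31 1 1 1]
Step 9: demand=5,sold=1 ship[2->3]=1 ship[1->2]=1 ship[0->1]=1 prod=4 -> [34 1 1 1]
Step 10: demand=5,sold=1 ship[2->3]=1 ship[1->2]=1 ship[0->1]=1 prod=4 -> [37 1 1 1]
Step 11: demand=5,sold=1 ship[2->3]=1 ship[1->2]=1 ship[0->1]=1 prod=4 -> [40 1 1 1]
Step 12: demand=5,sold=1 ship[2->3]=1 ship[1->2]=1 ship[0->1]=1 prod=4 -> [43 1 1 1]
First stockout at step 7

7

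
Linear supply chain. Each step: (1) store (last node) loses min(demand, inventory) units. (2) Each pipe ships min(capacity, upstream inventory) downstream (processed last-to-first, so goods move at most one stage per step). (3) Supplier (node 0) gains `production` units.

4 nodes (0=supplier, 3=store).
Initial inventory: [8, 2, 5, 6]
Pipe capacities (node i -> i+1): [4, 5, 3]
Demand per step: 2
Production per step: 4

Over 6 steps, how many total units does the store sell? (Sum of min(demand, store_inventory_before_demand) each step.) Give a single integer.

Answer: 12

Derivation:
Step 1: sold=2 (running total=2) -> [8 4 4 7]
Step 2: sold=2 (running total=4) -> [8 4 5 8]
Step 3: sold=2 (running total=6) -> [8 4 6 9]
Step 4: sold=2 (running total=8) -> [8 4 7 10]
Step 5: sold=2 (running total=10) -> [8 4 8 11]
Step 6: sold=2 (running total=12) -> [8 4 9 12]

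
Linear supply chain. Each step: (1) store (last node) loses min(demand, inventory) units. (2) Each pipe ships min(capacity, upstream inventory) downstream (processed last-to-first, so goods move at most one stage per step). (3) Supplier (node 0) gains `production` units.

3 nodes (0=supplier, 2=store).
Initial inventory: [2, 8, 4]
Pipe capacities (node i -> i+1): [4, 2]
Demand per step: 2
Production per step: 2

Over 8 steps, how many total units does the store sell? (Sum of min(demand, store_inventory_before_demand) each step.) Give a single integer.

Answer: 16

Derivation:
Step 1: sold=2 (running total=2) -> [2 8 4]
Step 2: sold=2 (running total=4) -> [2 8 4]
Step 3: sold=2 (running total=6) -> [2 8 4]
Step 4: sold=2 (running total=8) -> [2 8 4]
Step 5: sold=2 (running total=10) -> [2 8 4]
Step 6: sold=2 (running total=12) -> [2 8 4]
Step 7: sold=2 (running total=14) -> [2 8 4]
Step 8: sold=2 (running total=16) -> [2 8 4]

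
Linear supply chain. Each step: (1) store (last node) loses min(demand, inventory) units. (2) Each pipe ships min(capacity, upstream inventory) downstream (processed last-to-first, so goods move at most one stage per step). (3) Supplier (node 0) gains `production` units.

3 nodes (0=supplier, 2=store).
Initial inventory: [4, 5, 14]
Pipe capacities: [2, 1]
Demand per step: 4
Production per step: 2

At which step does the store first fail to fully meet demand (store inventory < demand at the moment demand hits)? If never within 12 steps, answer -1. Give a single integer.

Step 1: demand=4,sold=4 ship[1->2]=1 ship[0->1]=2 prod=2 -> [4 6 11]
Step 2: demand=4,sold=4 ship[1->2]=1 ship[0->1]=2 prod=2 -> [4 7 8]
Step 3: demand=4,sold=4 ship[1->2]=1 ship[0->1]=2 prod=2 -> [4 8 5]
Step 4: demand=4,sold=4 ship[1->2]=1 ship[0->1]=2 prod=2 -> [4 9 2]
Step 5: demand=4,sold=2 ship[1->2]=1 ship[0->1]=2 prod=2 -> [4 10 1]
Step 6: demand=4,sold=1 ship[1->2]=1 ship[0->1]=2 prod=2 -> [4 11 1]
Step 7: demand=4,sold=1 ship[1->2]=1 ship[0->1]=2 prod=2 -> [4 12 1]
Step 8: demand=4,sold=1 ship[1->2]=1 ship[0->1]=2 prod=2 -> [4 13 1]
Step 9: demand=4,sold=1 ship[1->2]=1 ship[0->1]=2 prod=2 -> [4 14 1]
Step 10: demand=4,sold=1 ship[1->2]=1 ship[0->1]=2 prod=2 -> [4 15 1]
Step 11: demand=4,sold=1 ship[1->2]=1 ship[0->1]=2 prod=2 -> [4 16 1]
Step 12: demand=4,sold=1 ship[1->2]=1 ship[0->1]=2 prod=2 -> [4 17 1]
First stockout at step 5

5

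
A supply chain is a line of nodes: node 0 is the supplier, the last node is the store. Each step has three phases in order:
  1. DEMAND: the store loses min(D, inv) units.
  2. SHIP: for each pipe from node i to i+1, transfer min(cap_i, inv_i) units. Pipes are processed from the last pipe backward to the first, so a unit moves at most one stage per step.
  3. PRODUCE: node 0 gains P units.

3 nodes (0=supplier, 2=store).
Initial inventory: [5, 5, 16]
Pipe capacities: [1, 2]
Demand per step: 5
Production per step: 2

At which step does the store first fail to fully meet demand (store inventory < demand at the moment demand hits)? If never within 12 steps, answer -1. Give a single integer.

Step 1: demand=5,sold=5 ship[1->2]=2 ship[0->1]=1 prod=2 -> [6 4 13]
Step 2: demand=5,sold=5 ship[1->2]=2 ship[0->1]=1 prod=2 -> [7 3 10]
Step 3: demand=5,sold=5 ship[1->2]=2 ship[0->1]=1 prod=2 -> [8 2 7]
Step 4: demand=5,sold=5 ship[1->2]=2 ship[0->1]=1 prod=2 -> [9 1 4]
Step 5: demand=5,sold=4 ship[1->2]=1 ship[0->1]=1 prod=2 -> [10 1 1]
Step 6: demand=5,sold=1 ship[1->2]=1 ship[0->1]=1 prod=2 -> [11 1 1]
Step 7: demand=5,sold=1 ship[1->2]=1 ship[0->1]=1 prod=2 -> [12 1 1]
Step 8: demand=5,sold=1 ship[1->2]=1 ship[0->1]=1 prod=2 -> [13 1 1]
Step 9: demand=5,sold=1 ship[1->2]=1 ship[0->1]=1 prod=2 -> [14 1 1]
Step 10: demand=5,sold=1 ship[1->2]=1 ship[0->1]=1 prod=2 -> [15 1 1]
Step 11: demand=5,sold=1 ship[1->2]=1 ship[0->1]=1 prod=2 -> [16 1 1]
Step 12: demand=5,sold=1 ship[1->2]=1 ship[0->1]=1 prod=2 -> [17 1 1]
First stockout at step 5

5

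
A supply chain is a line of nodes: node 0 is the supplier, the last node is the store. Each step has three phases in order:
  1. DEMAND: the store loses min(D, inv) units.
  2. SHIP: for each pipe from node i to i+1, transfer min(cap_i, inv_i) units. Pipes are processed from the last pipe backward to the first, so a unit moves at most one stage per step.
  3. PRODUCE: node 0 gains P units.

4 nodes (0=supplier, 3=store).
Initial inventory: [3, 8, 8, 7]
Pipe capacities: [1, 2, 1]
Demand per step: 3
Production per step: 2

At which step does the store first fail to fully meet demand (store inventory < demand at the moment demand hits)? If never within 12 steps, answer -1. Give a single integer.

Step 1: demand=3,sold=3 ship[2->3]=1 ship[1->2]=2 ship[0->1]=1 prod=2 -> [4 7 9 5]
Step 2: demand=3,sold=3 ship[2->3]=1 ship[1->2]=2 ship[0->1]=1 prod=2 -> [5 6 10 3]
Step 3: demand=3,sold=3 ship[2->3]=1 ship[1->2]=2 ship[0->1]=1 prod=2 -> [6 5 11 1]
Step 4: demand=3,sold=1 ship[2->3]=1 ship[1->2]=2 ship[0->1]=1 prod=2 -> [7 4 12 1]
Step 5: demand=3,sold=1 ship[2->3]=1 ship[1->2]=2 ship[0->1]=1 prod=2 -> [8 3 13 1]
Step 6: demand=3,sold=1 ship[2->3]=1 ship[1->2]=2 ship[0->1]=1 prod=2 -> [9 2 14 1]
Step 7: demand=3,sold=1 ship[2->3]=1 ship[1->2]=2 ship[0->1]=1 prod=2 -> [10 1 15 1]
Step 8: demand=3,sold=1 ship[2->3]=1 ship[1->2]=1 ship[0->1]=1 prod=2 -> [11 1 15 1]
Step 9: demand=3,sold=1 ship[2->3]=1 ship[1->2]=1 ship[0->1]=1 prod=2 -> [12 1 15 1]
Step 10: demand=3,sold=1 ship[2->3]=1 ship[1->2]=1 ship[0->1]=1 prod=2 -> [13 1 15 1]
Step 11: demand=3,sold=1 ship[2->3]=1 ship[1->2]=1 ship[0->1]=1 prod=2 -> [14 1 15 1]
Step 12: demand=3,sold=1 ship[2->3]=1 ship[1->2]=1 ship[0->1]=1 prod=2 -> [15 1 15 1]
First stockout at step 4

4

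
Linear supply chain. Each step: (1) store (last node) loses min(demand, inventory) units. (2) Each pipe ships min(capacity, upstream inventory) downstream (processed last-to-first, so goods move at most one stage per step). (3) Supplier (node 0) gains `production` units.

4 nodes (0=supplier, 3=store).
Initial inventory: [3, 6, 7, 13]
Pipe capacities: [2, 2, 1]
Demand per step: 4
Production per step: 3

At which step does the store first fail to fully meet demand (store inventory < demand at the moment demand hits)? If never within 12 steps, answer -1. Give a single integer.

Step 1: demand=4,sold=4 ship[2->3]=1 ship[1->2]=2 ship[0->1]=2 prod=3 -> [4 6 8 10]
Step 2: demand=4,sold=4 ship[2->3]=1 ship[1->2]=2 ship[0->1]=2 prod=3 -> [5 6 9 7]
Step 3: demand=4,sold=4 ship[2->3]=1 ship[1->2]=2 ship[0->1]=2 prod=3 -> [6 6 10 4]
Step 4: demand=4,sold=4 ship[2->3]=1 ship[1->2]=2 ship[0->1]=2 prod=3 -> [7 6 11 1]
Step 5: demand=4,sold=1 ship[2->3]=1 ship[1->2]=2 ship[0->1]=2 prod=3 -> [8 6 12 1]
Step 6: demand=4,sold=1 ship[2->3]=1 ship[1->2]=2 ship[0->1]=2 prod=3 -> [9 6 13 1]
Step 7: demand=4,sold=1 ship[2->3]=1 ship[1->2]=2 ship[0->1]=2 prod=3 -> [10 6 14 1]
Step 8: demand=4,sold=1 ship[2->3]=1 ship[1->2]=2 ship[0->1]=2 prod=3 -> [11 6 15 1]
Step 9: demand=4,sold=1 ship[2->3]=1 ship[1->2]=2 ship[0->1]=2 prod=3 -> [12 6 16 1]
Step 10: demand=4,sold=1 ship[2->3]=1 ship[1->2]=2 ship[0->1]=2 prod=3 -> [13 6 17 1]
Step 11: demand=4,sold=1 ship[2->3]=1 ship[1->2]=2 ship[0->1]=2 prod=3 -> [14 6 18 1]
Step 12: demand=4,sold=1 ship[2->3]=1 ship[1->2]=2 ship[0->1]=2 prod=3 -> [15 6 19 1]
First stockout at step 5

5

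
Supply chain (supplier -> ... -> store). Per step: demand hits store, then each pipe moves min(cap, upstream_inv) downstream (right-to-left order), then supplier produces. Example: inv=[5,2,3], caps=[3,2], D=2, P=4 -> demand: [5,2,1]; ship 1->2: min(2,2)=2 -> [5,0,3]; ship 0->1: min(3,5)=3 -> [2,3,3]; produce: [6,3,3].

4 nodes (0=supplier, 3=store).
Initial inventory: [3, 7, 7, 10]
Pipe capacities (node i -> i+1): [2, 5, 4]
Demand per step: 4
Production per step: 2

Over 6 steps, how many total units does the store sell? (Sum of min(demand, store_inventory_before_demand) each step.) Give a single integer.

Step 1: sold=4 (running total=4) -> [3 4 8 10]
Step 2: sold=4 (running total=8) -> [3 2 8 10]
Step 3: sold=4 (running total=12) -> [3 2 6 10]
Step 4: sold=4 (running total=16) -> [3 2 4 10]
Step 5: sold=4 (running total=20) -> [3 2 2 10]
Step 6: sold=4 (running total=24) -> [3 2 2 8]

Answer: 24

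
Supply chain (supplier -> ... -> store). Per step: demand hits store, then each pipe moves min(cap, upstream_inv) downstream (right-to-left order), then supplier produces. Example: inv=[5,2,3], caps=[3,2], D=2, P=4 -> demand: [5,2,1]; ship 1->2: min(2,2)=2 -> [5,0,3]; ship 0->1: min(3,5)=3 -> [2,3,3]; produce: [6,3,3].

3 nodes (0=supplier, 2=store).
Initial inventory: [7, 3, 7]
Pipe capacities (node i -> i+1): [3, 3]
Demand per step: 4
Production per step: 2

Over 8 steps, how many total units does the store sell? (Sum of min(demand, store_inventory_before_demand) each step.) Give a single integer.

Step 1: sold=4 (running total=4) -> [6 3 6]
Step 2: sold=4 (running total=8) -> [5 3 5]
Step 3: sold=4 (running total=12) -> [4 3 4]
Step 4: sold=4 (running total=16) -> [3 3 3]
Step 5: sold=3 (running total=19) -> [2 3 3]
Step 6: sold=3 (running total=22) -> [2 2 3]
Step 7: sold=3 (running total=25) -> [2 2 2]
Step 8: sold=2 (running total=27) -> [2 2 2]

Answer: 27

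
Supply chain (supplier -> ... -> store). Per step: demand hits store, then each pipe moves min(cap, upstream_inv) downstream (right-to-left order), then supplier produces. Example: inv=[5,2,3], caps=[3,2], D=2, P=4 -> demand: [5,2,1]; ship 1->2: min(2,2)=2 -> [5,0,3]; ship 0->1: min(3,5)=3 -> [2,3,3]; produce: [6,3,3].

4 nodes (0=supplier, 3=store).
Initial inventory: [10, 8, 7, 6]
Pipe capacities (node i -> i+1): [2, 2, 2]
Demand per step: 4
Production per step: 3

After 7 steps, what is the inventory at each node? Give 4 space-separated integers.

Step 1: demand=4,sold=4 ship[2->3]=2 ship[1->2]=2 ship[0->1]=2 prod=3 -> inv=[11 8 7 4]
Step 2: demand=4,sold=4 ship[2->3]=2 ship[1->2]=2 ship[0->1]=2 prod=3 -> inv=[12 8 7 2]
Step 3: demand=4,sold=2 ship[2->3]=2 ship[1->2]=2 ship[0->1]=2 prod=3 -> inv=[13 8 7 2]
Step 4: demand=4,sold=2 ship[2->3]=2 ship[1->2]=2 ship[0->1]=2 prod=3 -> inv=[14 8 7 2]
Step 5: demand=4,sold=2 ship[2->3]=2 ship[1->2]=2 ship[0->1]=2 prod=3 -> inv=[15 8 7 2]
Step 6: demand=4,sold=2 ship[2->3]=2 ship[1->2]=2 ship[0->1]=2 prod=3 -> inv=[16 8 7 2]
Step 7: demand=4,sold=2 ship[2->3]=2 ship[1->2]=2 ship[0->1]=2 prod=3 -> inv=[17 8 7 2]

17 8 7 2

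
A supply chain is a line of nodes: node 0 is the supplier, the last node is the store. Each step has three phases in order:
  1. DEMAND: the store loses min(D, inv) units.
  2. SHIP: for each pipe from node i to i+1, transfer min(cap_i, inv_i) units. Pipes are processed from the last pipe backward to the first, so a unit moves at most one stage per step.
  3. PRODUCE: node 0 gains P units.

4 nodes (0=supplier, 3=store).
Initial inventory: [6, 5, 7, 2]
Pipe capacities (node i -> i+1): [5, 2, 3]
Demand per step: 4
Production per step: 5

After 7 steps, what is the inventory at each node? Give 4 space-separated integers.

Step 1: demand=4,sold=2 ship[2->3]=3 ship[1->2]=2 ship[0->1]=5 prod=5 -> inv=[6 8 6 3]
Step 2: demand=4,sold=3 ship[2->3]=3 ship[1->2]=2 ship[0->1]=5 prod=5 -> inv=[6 11 5 3]
Step 3: demand=4,sold=3 ship[2->3]=3 ship[1->2]=2 ship[0->1]=5 prod=5 -> inv=[6 14 4 3]
Step 4: demand=4,sold=3 ship[2->3]=3 ship[1->2]=2 ship[0->1]=5 prod=5 -> inv=[6 17 3 3]
Step 5: demand=4,sold=3 ship[2->3]=3 ship[1->2]=2 ship[0->1]=5 prod=5 -> inv=[6 20 2 3]
Step 6: demand=4,sold=3 ship[2->3]=2 ship[1->2]=2 ship[0->1]=5 prod=5 -> inv=[6 23 2 2]
Step 7: demand=4,sold=2 ship[2->3]=2 ship[1->2]=2 ship[0->1]=5 prod=5 -> inv=[6 26 2 2]

6 26 2 2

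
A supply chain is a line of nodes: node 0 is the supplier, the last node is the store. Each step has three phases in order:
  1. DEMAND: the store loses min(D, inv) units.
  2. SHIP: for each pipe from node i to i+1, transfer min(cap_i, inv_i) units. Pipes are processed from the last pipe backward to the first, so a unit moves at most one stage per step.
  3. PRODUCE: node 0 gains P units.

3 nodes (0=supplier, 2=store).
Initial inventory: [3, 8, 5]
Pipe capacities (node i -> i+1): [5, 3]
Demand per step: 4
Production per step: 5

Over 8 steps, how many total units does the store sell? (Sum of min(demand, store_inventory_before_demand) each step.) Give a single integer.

Step 1: sold=4 (running total=4) -> [5 8 4]
Step 2: sold=4 (running total=8) -> [5 10 3]
Step 3: sold=3 (running total=11) -> [5 12 3]
Step 4: sold=3 (running total=14) -> [5 14 3]
Step 5: sold=3 (running total=17) -> [5 16 3]
Step 6: sold=3 (running total=20) -> [5 18 3]
Step 7: sold=3 (running total=23) -> [5 20 3]
Step 8: sold=3 (running total=26) -> [5 22 3]

Answer: 26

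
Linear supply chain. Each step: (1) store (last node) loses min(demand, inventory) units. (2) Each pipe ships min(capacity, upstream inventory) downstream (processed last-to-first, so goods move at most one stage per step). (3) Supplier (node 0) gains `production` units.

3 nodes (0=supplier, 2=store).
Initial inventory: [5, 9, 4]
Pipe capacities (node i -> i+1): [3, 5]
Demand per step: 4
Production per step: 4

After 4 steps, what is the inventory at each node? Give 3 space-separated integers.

Step 1: demand=4,sold=4 ship[1->2]=5 ship[0->1]=3 prod=4 -> inv=[6 7 5]
Step 2: demand=4,sold=4 ship[1->2]=5 ship[0->1]=3 prod=4 -> inv=[7 5 6]
Step 3: demand=4,sold=4 ship[1->2]=5 ship[0->1]=3 prod=4 -> inv=[8 3 7]
Step 4: demand=4,sold=4 ship[1->2]=3 ship[0->1]=3 prod=4 -> inv=[9 3 6]

9 3 6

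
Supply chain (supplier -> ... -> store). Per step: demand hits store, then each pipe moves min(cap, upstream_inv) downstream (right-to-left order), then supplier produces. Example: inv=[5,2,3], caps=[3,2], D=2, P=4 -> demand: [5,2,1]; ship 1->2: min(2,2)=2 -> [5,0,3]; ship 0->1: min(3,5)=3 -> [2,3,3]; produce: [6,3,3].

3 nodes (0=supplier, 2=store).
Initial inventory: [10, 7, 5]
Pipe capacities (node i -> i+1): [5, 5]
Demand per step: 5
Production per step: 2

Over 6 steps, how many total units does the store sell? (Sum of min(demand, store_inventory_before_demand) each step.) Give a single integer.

Answer: 28

Derivation:
Step 1: sold=5 (running total=5) -> [7 7 5]
Step 2: sold=5 (running total=10) -> [4 7 5]
Step 3: sold=5 (running total=15) -> [2 6 5]
Step 4: sold=5 (running total=20) -> [2 3 5]
Step 5: sold=5 (running total=25) -> [2 2 3]
Step 6: sold=3 (running total=28) -> [2 2 2]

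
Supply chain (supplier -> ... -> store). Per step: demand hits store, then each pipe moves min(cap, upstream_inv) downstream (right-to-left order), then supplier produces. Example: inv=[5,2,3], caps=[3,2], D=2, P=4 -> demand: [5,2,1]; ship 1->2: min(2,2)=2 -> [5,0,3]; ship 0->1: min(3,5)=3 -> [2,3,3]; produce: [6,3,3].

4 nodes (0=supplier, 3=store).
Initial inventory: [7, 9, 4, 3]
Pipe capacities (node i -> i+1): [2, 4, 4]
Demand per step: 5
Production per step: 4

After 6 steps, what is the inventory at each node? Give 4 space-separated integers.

Step 1: demand=5,sold=3 ship[2->3]=4 ship[1->2]=4 ship[0->1]=2 prod=4 -> inv=[9 7 4 4]
Step 2: demand=5,sold=4 ship[2->3]=4 ship[1->2]=4 ship[0->1]=2 prod=4 -> inv=[11 5 4 4]
Step 3: demand=5,sold=4 ship[2->3]=4 ship[1->2]=4 ship[0->1]=2 prod=4 -> inv=[13 3 4 4]
Step 4: demand=5,sold=4 ship[2->3]=4 ship[1->2]=3 ship[0->1]=2 prod=4 -> inv=[15 2 3 4]
Step 5: demand=5,sold=4 ship[2->3]=3 ship[1->2]=2 ship[0->1]=2 prod=4 -> inv=[17 2 2 3]
Step 6: demand=5,sold=3 ship[2->3]=2 ship[1->2]=2 ship[0->1]=2 prod=4 -> inv=[19 2 2 2]

19 2 2 2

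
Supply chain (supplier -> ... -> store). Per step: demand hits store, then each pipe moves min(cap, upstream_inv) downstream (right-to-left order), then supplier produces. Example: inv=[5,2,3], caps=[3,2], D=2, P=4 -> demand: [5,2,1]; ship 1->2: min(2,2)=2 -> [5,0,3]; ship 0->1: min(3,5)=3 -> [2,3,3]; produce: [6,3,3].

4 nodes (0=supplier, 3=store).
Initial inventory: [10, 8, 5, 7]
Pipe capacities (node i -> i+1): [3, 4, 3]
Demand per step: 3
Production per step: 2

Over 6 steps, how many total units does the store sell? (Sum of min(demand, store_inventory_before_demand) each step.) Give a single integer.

Step 1: sold=3 (running total=3) -> [9 7 6 7]
Step 2: sold=3 (running total=6) -> [8 6 7 7]
Step 3: sold=3 (running total=9) -> [7 5 8 7]
Step 4: sold=3 (running total=12) -> [6 4 9 7]
Step 5: sold=3 (running total=15) -> [5 3 10 7]
Step 6: sold=3 (running total=18) -> [4 3 10 7]

Answer: 18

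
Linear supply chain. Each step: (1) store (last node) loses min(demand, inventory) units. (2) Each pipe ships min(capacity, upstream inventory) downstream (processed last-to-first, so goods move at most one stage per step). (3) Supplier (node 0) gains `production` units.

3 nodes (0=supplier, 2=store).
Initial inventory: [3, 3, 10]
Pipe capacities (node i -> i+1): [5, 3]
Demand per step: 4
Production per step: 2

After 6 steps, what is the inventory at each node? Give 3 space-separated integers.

Step 1: demand=4,sold=4 ship[1->2]=3 ship[0->1]=3 prod=2 -> inv=[2 3 9]
Step 2: demand=4,sold=4 ship[1->2]=3 ship[0->1]=2 prod=2 -> inv=[2 2 8]
Step 3: demand=4,sold=4 ship[1->2]=2 ship[0->1]=2 prod=2 -> inv=[2 2 6]
Step 4: demand=4,sold=4 ship[1->2]=2 ship[0->1]=2 prod=2 -> inv=[2 2 4]
Step 5: demand=4,sold=4 ship[1->2]=2 ship[0->1]=2 prod=2 -> inv=[2 2 2]
Step 6: demand=4,sold=2 ship[1->2]=2 ship[0->1]=2 prod=2 -> inv=[2 2 2]

2 2 2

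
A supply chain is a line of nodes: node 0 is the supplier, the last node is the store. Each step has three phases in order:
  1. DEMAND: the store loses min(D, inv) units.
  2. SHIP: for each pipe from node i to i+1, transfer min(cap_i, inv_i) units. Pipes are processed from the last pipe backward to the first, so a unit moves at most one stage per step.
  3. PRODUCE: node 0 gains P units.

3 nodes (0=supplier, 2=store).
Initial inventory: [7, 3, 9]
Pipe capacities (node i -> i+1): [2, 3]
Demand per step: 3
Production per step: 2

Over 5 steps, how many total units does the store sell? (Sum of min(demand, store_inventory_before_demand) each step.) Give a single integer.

Step 1: sold=3 (running total=3) -> [7 2 9]
Step 2: sold=3 (running total=6) -> [7 2 8]
Step 3: sold=3 (running total=9) -> [7 2 7]
Step 4: sold=3 (running total=12) -> [7 2 6]
Step 5: sold=3 (running total=15) -> [7 2 5]

Answer: 15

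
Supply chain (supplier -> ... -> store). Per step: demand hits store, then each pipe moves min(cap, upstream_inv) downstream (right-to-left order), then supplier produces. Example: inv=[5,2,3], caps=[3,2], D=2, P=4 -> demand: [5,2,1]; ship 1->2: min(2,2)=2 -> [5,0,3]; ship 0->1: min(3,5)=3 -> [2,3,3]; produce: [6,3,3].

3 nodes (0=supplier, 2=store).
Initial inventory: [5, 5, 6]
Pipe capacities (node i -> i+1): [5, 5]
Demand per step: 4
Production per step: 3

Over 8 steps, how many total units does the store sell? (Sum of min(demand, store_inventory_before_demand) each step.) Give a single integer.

Step 1: sold=4 (running total=4) -> [3 5 7]
Step 2: sold=4 (running total=8) -> [3 3 8]
Step 3: sold=4 (running total=12) -> [3 3 7]
Step 4: sold=4 (running total=16) -> [3 3 6]
Step 5: sold=4 (running total=20) -> [3 3 5]
Step 6: sold=4 (running total=24) -> [3 3 4]
Step 7: sold=4 (running total=28) -> [3 3 3]
Step 8: sold=3 (running total=31) -> [3 3 3]

Answer: 31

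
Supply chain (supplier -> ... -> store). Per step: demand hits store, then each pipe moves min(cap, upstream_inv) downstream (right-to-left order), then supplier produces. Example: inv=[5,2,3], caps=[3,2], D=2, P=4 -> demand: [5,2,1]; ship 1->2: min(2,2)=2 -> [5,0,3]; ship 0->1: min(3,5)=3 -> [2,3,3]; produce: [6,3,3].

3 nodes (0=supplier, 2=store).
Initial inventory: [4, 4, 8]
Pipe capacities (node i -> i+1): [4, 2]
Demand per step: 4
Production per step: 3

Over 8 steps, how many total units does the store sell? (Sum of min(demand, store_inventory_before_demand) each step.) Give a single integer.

Answer: 22

Derivation:
Step 1: sold=4 (running total=4) -> [3 6 6]
Step 2: sold=4 (running total=8) -> [3 7 4]
Step 3: sold=4 (running total=12) -> [3 8 2]
Step 4: sold=2 (running total=14) -> [3 9 2]
Step 5: sold=2 (running total=16) -> [3 10 2]
Step 6: sold=2 (running total=18) -> [3 11 2]
Step 7: sold=2 (running total=20) -> [3 12 2]
Step 8: sold=2 (running total=22) -> [3 13 2]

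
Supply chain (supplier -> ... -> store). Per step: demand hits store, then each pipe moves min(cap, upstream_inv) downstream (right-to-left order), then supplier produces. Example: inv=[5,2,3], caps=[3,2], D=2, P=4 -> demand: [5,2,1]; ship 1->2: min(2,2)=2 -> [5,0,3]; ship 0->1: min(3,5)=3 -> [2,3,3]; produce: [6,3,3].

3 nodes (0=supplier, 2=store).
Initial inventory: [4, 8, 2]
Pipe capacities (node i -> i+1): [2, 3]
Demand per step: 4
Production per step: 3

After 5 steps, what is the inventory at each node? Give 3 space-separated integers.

Step 1: demand=4,sold=2 ship[1->2]=3 ship[0->1]=2 prod=3 -> inv=[5 7 3]
Step 2: demand=4,sold=3 ship[1->2]=3 ship[0->1]=2 prod=3 -> inv=[6 6 3]
Step 3: demand=4,sold=3 ship[1->2]=3 ship[0->1]=2 prod=3 -> inv=[7 5 3]
Step 4: demand=4,sold=3 ship[1->2]=3 ship[0->1]=2 prod=3 -> inv=[8 4 3]
Step 5: demand=4,sold=3 ship[1->2]=3 ship[0->1]=2 prod=3 -> inv=[9 3 3]

9 3 3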